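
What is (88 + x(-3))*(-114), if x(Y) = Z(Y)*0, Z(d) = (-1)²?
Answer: -10032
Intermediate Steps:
Z(d) = 1
x(Y) = 0 (x(Y) = 1*0 = 0)
(88 + x(-3))*(-114) = (88 + 0)*(-114) = 88*(-114) = -10032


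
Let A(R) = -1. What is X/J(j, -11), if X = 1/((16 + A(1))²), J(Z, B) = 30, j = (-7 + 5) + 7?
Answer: 1/6750 ≈ 0.00014815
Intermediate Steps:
j = 5 (j = -2 + 7 = 5)
X = 1/225 (X = 1/((16 - 1)²) = 1/(15²) = 1/225 ≈ 0.0044444)
X/J(j, -11) = (1/225)/30 = (1/225)*(1/30) = 1/6750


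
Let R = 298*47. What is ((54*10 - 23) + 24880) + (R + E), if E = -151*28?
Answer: 35175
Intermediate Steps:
E = -4228
R = 14006
((54*10 - 23) + 24880) + (R + E) = ((54*10 - 23) + 24880) + (14006 - 4228) = ((540 - 23) + 24880) + 9778 = (517 + 24880) + 9778 = 25397 + 9778 = 35175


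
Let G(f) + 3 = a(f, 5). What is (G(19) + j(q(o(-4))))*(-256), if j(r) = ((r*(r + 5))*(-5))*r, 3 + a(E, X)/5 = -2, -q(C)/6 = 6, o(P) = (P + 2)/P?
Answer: -51418112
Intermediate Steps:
o(P) = (2 + P)/P
q(C) = -36 (q(C) = -6*6 = -36)
a(E, X) = -25 (a(E, X) = -15 + 5*(-2) = -15 - 10 = -25)
G(f) = -28 (G(f) = -3 - 25 = -28)
j(r) = -5*r²*(5 + r) (j(r) = ((r*(5 + r))*(-5))*r = (-5*r*(5 + r))*r = -5*r²*(5 + r))
(G(19) + j(q(o(-4))))*(-256) = (-28 + 5*(-36)²*(-5 - 1*(-36)))*(-256) = (-28 + 5*1296*(-5 + 36))*(-256) = (-28 + 5*1296*31)*(-256) = (-28 + 200880)*(-256) = 200852*(-256) = -51418112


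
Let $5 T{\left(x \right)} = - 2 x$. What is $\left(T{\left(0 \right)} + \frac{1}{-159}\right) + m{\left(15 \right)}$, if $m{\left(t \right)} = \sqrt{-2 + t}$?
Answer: $- \frac{1}{159} + \sqrt{13} \approx 3.5993$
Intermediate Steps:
$T{\left(x \right)} = - \frac{2 x}{5}$ ($T{\left(x \right)} = \frac{\left(-2\right) x}{5} = - \frac{2 x}{5}$)
$\left(T{\left(0 \right)} + \frac{1}{-159}\right) + m{\left(15 \right)} = \left(\left(- \frac{2}{5}\right) 0 + \frac{1}{-159}\right) + \sqrt{-2 + 15} = \left(0 - \frac{1}{159}\right) + \sqrt{13} = - \frac{1}{159} + \sqrt{13}$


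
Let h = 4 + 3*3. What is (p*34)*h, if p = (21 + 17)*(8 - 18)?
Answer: -167960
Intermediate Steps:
p = -380 (p = 38*(-10) = -380)
h = 13 (h = 4 + 9 = 13)
(p*34)*h = -380*34*13 = -12920*13 = -167960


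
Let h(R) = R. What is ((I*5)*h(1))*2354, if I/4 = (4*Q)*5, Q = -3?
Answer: -2824800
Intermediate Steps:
I = -240 (I = 4*((4*(-3))*5) = 4*(-12*5) = 4*(-60) = -240)
((I*5)*h(1))*2354 = (-240*5*1)*2354 = -1200*1*2354 = -1200*2354 = -2824800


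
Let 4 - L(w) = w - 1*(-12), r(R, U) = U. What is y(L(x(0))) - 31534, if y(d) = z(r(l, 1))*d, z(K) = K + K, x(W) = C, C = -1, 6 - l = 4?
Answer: -31548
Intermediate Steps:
l = 2 (l = 6 - 1*4 = 6 - 4 = 2)
x(W) = -1
z(K) = 2*K
L(w) = -8 - w (L(w) = 4 - (w - 1*(-12)) = 4 - (w + 12) = 4 - (12 + w) = 4 + (-12 - w) = -8 - w)
y(d) = 2*d (y(d) = (2*1)*d = 2*d)
y(L(x(0))) - 31534 = 2*(-8 - 1*(-1)) - 31534 = 2*(-8 + 1) - 31534 = 2*(-7) - 31534 = -14 - 31534 = -31548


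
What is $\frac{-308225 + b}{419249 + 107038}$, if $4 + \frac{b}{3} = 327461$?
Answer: $\frac{674146}{526287} \approx 1.2809$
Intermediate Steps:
$b = 982371$ ($b = -12 + 3 \cdot 327461 = -12 + 982383 = 982371$)
$\frac{-308225 + b}{419249 + 107038} = \frac{-308225 + 982371}{419249 + 107038} = \frac{674146}{526287}$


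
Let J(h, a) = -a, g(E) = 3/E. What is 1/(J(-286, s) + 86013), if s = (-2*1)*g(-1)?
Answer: 1/86007 ≈ 1.1627e-5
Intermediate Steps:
s = 6 (s = (-2*1)*(3/(-1)) = -6*(-1) = -2*(-3) = 6)
1/(J(-286, s) + 86013) = 1/(-1*6 + 86013) = 1/(-6 + 86013) = 1/86007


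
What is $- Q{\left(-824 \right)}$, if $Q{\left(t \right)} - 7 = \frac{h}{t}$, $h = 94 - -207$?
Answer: $- \frac{5467}{824} \approx -6.6347$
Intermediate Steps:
$h = 301$ ($h = 94 + 207 = 301$)
$Q{\left(t \right)} = 7 + \frac{301}{t}$
$- Q{\left(-824 \right)} = - (7 + \frac{301}{-824}) = - (7 + 301 \left(- \frac{1}{824}\right)) = - (7 - \frac{301}{824}) = \left(-1\right) \frac{5467}{824} = - \frac{5467}{824}$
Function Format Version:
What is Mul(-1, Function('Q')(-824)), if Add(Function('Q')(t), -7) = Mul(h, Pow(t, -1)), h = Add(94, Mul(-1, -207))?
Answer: Rational(-5467, 824) ≈ -6.6347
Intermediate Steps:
h = 301 (h = Add(94, 207) = 301)
Function('Q')(t) = Add(7, Mul(301, Pow(t, -1)))
Mul(-1, Function('Q')(-824)) = Mul(-1, Add(7, Mul(301, Pow(-824, -1)))) = Mul(-1, Add(7, Mul(301, Rational(-1, 824)))) = Mul(-1, Add(7, Rational(-301, 824))) = Mul(-1, Rational(5467, 824)) = Rational(-5467, 824)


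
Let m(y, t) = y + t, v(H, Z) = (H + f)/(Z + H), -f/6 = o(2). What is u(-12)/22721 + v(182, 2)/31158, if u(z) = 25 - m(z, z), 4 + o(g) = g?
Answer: 142664201/65130564456 ≈ 0.0021904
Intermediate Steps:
o(g) = -4 + g
f = 12 (f = -6*(-4 + 2) = -6*(-2) = 12)
v(H, Z) = (12 + H)/(H + Z) (v(H, Z) = (H + 12)/(Z + H) = (12 + H)/(H + Z))
m(y, t) = t + y
u(z) = 25 - 2*z (u(z) = 25 - (z + z) = 25 - 2*z)
u(-12)/22721 + v(182, 2)/31158 = (25 - 2*(-12))/22721 + ((12 + 182)/(182 + 2))/31158 = (25 + 24)*(1/22721) + (194/184)*(1/31158) = 49*(1/22721) + ((1/184)*194)*(1/31158) = 49/22721 + (97/92)*(1/31158) = 49/22721 + 97/2866536 = 142664201/65130564456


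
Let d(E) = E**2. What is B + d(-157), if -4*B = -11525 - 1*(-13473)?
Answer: 24162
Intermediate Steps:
B = -487 (B = -(-11525 - 1*(-13473))/4 = -(-11525 + 13473)/4 = -1/4*1948 = -487)
B + d(-157) = -487 + (-157)**2 = -487 + 24649 = 24162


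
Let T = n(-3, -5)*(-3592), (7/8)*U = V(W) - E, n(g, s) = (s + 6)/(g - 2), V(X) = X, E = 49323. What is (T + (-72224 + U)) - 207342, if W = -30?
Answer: -11733786/35 ≈ -3.3525e+5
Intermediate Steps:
n(g, s) = (6 + s)/(-2 + g)
U = -394824/7 (U = 8*(-30 - 1*49323)/7 = 8*(-30 - 49323)/7 = (8/7)*(-49353) = -394824/7 ≈ -56403.)
T = 3592/5 (T = ((6 - 5)/(-2 - 3))*(-3592) = (1/(-5))*(-3592) = -⅕*1*(-3592) = -⅕*(-3592) = 3592/5 ≈ 718.40)
(T + (-72224 + U)) - 207342 = (3592/5 + (-72224 - 394824/7)) - 207342 = (3592/5 - 900392/7) - 207342 = -4476816/35 - 207342 = -11733786/35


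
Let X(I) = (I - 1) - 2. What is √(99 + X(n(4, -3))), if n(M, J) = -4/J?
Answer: 2*√219/3 ≈ 9.8658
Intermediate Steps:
X(I) = -3 + I (X(I) = (-1 + I) - 2 = -3 + I)
√(99 + X(n(4, -3))) = √(99 + (-3 - 4/(-3))) = √(99 + (-3 - 4*(-⅓))) = √(99 + (-3 + 4/3)) = √(99 - 5/3) = √(292/3) = 2*√219/3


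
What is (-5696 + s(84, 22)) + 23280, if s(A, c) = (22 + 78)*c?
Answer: 19784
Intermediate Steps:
s(A, c) = 100*c
(-5696 + s(84, 22)) + 23280 = (-5696 + 100*22) + 23280 = (-5696 + 2200) + 23280 = -3496 + 23280 = 19784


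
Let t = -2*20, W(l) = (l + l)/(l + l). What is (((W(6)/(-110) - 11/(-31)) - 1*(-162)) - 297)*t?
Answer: 1836684/341 ≈ 5386.2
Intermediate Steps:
W(l) = 1 (W(l) = (2*l)/((2*l)) = (2*l)*(1/(2*l)) = 1)
t = -40
(((W(6)/(-110) - 11/(-31)) - 1*(-162)) - 297)*t = (((1/(-110) - 11/(-31)) - 1*(-162)) - 297)*(-40) = (((1*(-1/110) - 11*(-1/31)) + 162) - 297)*(-40) = (((-1/110 + 11/31) + 162) - 297)*(-40) = ((1179/3410 + 162) - 297)*(-40) = (553599/3410 - 297)*(-40) = -459171/3410*(-40) = 1836684/341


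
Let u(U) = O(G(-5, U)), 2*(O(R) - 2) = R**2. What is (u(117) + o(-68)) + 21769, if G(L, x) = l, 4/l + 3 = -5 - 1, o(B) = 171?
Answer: 1777310/81 ≈ 21942.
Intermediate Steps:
l = -4/9 (l = 4/(-3 + (-5 - 1)) = 4/(-3 - 6) = 4/(-9) = 4*(-1/9) = -4/9 ≈ -0.44444)
G(L, x) = -4/9
O(R) = 2 + R**2/2
u(U) = 170/81 (u(U) = 2 + (-4/9)**2/2 = 2 + (1/2)*(16/81) = 2 + 8/81 = 170/81)
(u(117) + o(-68)) + 21769 = (170/81 + 171) + 21769 = 14021/81 + 21769 = 1777310/81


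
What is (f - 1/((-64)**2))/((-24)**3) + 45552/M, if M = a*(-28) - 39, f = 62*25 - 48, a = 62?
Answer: -2590215772433/100506009600 ≈ -25.772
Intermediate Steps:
f = 1502 (f = 1550 - 48 = 1502)
M = -1775 (M = 62*(-28) - 39 = -1736 - 39 = -1775)
(f - 1/((-64)**2))/((-24)**3) + 45552/M = (1502 - 1/((-64)**2))/((-24)**3) + 45552/(-1775) = (1502 - 1/4096)/(-13824) + 45552*(-1/1775) = (1502 - 1*1/4096)*(-1/13824) - 45552/1775 = (1502 - 1/4096)*(-1/13824) - 45552/1775 = (6152191/4096)*(-1/13824) - 45552/1775 = -6152191/56623104 - 45552/1775 = -2590215772433/100506009600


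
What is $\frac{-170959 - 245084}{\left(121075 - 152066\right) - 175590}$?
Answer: $\frac{416043}{206581} \approx 2.0139$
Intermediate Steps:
$\frac{-170959 - 245084}{\left(121075 - 152066\right) - 175590} = - \frac{416043}{-30991 - 175590} = - \frac{416043}{-206581} = \left(-416043\right) \left(- \frac{1}{206581}\right) = \frac{416043}{206581}$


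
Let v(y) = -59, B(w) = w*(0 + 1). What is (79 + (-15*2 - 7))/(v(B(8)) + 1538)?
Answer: 14/493 ≈ 0.028398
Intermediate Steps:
B(w) = w (B(w) = w*1 = w)
(79 + (-15*2 - 7))/(v(B(8)) + 1538) = (79 + (-15*2 - 7))/(-59 + 1538) = (79 + (-30 - 7))/1479 = (79 - 37)*(1/1479) = 42*(1/1479) = 14/493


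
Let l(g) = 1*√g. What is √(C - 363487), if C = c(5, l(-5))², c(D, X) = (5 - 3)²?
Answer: I*√363471 ≈ 602.89*I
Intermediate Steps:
l(g) = √g
c(D, X) = 4 (c(D, X) = 2² = 4)
C = 16 (C = 4² = 16)
√(C - 363487) = √(16 - 363487) = √(-363471) = I*√363471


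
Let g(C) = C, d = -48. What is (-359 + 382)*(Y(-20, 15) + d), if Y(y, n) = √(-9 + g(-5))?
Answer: -1104 + 23*I*√14 ≈ -1104.0 + 86.058*I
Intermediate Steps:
Y(y, n) = I*√14 (Y(y, n) = √(-9 - 5) = √(-14) = I*√14)
(-359 + 382)*(Y(-20, 15) + d) = (-359 + 382)*(I*√14 - 48) = 23*(-48 + I*√14) = -1104 + 23*I*√14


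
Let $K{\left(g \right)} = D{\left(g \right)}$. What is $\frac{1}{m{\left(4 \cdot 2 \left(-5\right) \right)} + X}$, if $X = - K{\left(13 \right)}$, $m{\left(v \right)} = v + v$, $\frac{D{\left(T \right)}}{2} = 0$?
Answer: $- \frac{1}{80} \approx -0.0125$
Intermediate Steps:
$D{\left(T \right)} = 0$ ($D{\left(T \right)} = 2 \cdot 0 = 0$)
$K{\left(g \right)} = 0$
$m{\left(v \right)} = 2 v$
$X = 0$ ($X = \left(-1\right) 0 = 0$)
$\frac{1}{m{\left(4 \cdot 2 \left(-5\right) \right)} + X} = \frac{1}{2 \cdot 4 \cdot 2 \left(-5\right) + 0} = \frac{1}{2 \cdot 8 \left(-5\right) + 0} = \frac{1}{2 \left(-40\right) + 0} = \frac{1}{-80 + 0} = \frac{1}{-80} = - \frac{1}{80}$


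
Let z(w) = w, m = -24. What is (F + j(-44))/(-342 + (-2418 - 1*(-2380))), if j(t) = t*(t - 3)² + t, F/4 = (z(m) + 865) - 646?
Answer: 4823/19 ≈ 253.84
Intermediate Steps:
F = 780 (F = 4*((-24 + 865) - 646) = 4*(841 - 646) = 4*195 = 780)
j(t) = t + t*(-3 + t)² (j(t) = t*(-3 + t)² + t = t + t*(-3 + t)²)
(F + j(-44))/(-342 + (-2418 - 1*(-2380))) = (780 - 44*(1 + (-3 - 44)²))/(-342 + (-2418 - 1*(-2380))) = (780 - 44*(1 + (-47)²))/(-342 + (-2418 + 2380)) = (780 - 44*(1 + 2209))/(-342 - 38) = (780 - 44*2210)/(-380) = (780 - 97240)*(-1/380) = -96460*(-1/380) = 4823/19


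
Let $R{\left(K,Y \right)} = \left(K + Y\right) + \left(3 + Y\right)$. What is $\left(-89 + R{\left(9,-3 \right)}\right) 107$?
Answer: $-8881$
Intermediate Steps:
$R{\left(K,Y \right)} = 3 + K + 2 Y$
$\left(-89 + R{\left(9,-3 \right)}\right) 107 = \left(-89 + \left(3 + 9 + 2 \left(-3\right)\right)\right) 107 = \left(-89 + \left(3 + 9 - 6\right)\right) 107 = \left(-89 + 6\right) 107 = \left(-83\right) 107 = -8881$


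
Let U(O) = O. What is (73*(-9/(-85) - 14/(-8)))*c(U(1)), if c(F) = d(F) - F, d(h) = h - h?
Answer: -46063/340 ≈ -135.48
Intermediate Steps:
d(h) = 0
c(F) = -F (c(F) = 0 - F = -F)
(73*(-9/(-85) - 14/(-8)))*c(U(1)) = (73*(-9/(-85) - 14/(-8)))*(-1*1) = (73*(-9*(-1/85) - 14*(-1/8)))*(-1) = (73*(9/85 + 7/4))*(-1) = (73*(631/340))*(-1) = (46063/340)*(-1) = -46063/340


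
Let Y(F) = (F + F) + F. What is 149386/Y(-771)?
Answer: -149386/2313 ≈ -64.585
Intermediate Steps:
Y(F) = 3*F (Y(F) = 2*F + F = 3*F)
149386/Y(-771) = 149386/((3*(-771))) = 149386/(-2313) = 149386*(-1/2313) = -149386/2313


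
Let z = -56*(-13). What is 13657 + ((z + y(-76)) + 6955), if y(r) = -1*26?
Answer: 21314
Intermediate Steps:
z = 728
y(r) = -26
13657 + ((z + y(-76)) + 6955) = 13657 + ((728 - 26) + 6955) = 13657 + (702 + 6955) = 13657 + 7657 = 21314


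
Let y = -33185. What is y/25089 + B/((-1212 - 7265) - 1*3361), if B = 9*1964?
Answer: -139386199/49500597 ≈ -2.8158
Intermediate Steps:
B = 17676
y/25089 + B/((-1212 - 7265) - 1*3361) = -33185/25089 + 17676/((-1212 - 7265) - 1*3361) = -33185*1/25089 + 17676/(-8477 - 3361) = -33185/25089 + 17676/(-11838) = -33185/25089 + 17676*(-1/11838) = -33185/25089 - 2946/1973 = -139386199/49500597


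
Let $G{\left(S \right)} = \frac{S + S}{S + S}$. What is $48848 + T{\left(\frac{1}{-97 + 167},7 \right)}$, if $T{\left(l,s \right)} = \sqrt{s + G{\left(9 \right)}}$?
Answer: $48848 + 2 \sqrt{2} \approx 48851.0$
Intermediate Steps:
$G{\left(S \right)} = 1$ ($G{\left(S \right)} = \frac{2 S}{2 S} = 2 S \frac{1}{2 S} = 1$)
$T{\left(l,s \right)} = \sqrt{1 + s}$ ($T{\left(l,s \right)} = \sqrt{s + 1} = \sqrt{1 + s}$)
$48848 + T{\left(\frac{1}{-97 + 167},7 \right)} = 48848 + \sqrt{1 + 7} = 48848 + \sqrt{8} = 48848 + 2 \sqrt{2}$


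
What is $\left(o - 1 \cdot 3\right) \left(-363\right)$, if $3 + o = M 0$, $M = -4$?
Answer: $2178$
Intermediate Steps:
$o = -3$ ($o = -3 - 0 = -3 + 0 = -3$)
$\left(o - 1 \cdot 3\right) \left(-363\right) = \left(-3 - 1 \cdot 3\right) \left(-363\right) = \left(-3 - 3\right) \left(-363\right) = \left(-6\right) \left(-363\right) = 2178$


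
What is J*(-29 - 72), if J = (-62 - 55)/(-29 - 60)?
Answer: -11817/89 ≈ -132.78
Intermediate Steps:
J = 117/89 (J = -117/(-89) = -117*(-1/89) = 117/89 ≈ 1.3146)
J*(-29 - 72) = 117*(-29 - 72)/89 = (117/89)*(-101) = -11817/89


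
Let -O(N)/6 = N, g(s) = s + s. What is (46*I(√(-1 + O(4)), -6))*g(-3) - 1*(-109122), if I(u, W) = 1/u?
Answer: 109122 + 276*I/5 ≈ 1.0912e+5 + 55.2*I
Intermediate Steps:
g(s) = 2*s
O(N) = -6*N
(46*I(√(-1 + O(4)), -6))*g(-3) - 1*(-109122) = (46/(√(-1 - 6*4)))*(2*(-3)) - 1*(-109122) = (46/(√(-1 - 24)))*(-6) + 109122 = (46/(√(-25)))*(-6) + 109122 = (46/((5*I)))*(-6) + 109122 = (46*(-I/5))*(-6) + 109122 = -46*I/5*(-6) + 109122 = 276*I/5 + 109122 = 109122 + 276*I/5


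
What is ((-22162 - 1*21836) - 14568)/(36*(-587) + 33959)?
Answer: -58566/12827 ≈ -4.5658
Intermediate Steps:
((-22162 - 1*21836) - 14568)/(36*(-587) + 33959) = ((-22162 - 21836) - 14568)/(-21132 + 33959) = (-43998 - 14568)/12827 = -58566*1/12827 = -58566/12827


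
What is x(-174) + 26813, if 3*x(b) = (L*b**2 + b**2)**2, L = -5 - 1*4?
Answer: 19554931901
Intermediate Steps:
L = -9 (L = -5 - 4 = -9)
x(b) = 64*b**4/3 (x(b) = (-9*b**2 + b**2)**2/3 = (-8*b**2)**2/3 = (64*b**4)/3 = 64*b**4/3)
x(-174) + 26813 = (64/3)*(-174)**4 + 26813 = (64/3)*916636176 + 26813 = 19554905088 + 26813 = 19554931901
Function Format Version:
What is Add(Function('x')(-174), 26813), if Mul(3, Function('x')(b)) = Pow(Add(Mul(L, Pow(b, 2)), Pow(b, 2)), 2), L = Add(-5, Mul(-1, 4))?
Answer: 19554931901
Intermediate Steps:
L = -9 (L = Add(-5, -4) = -9)
Function('x')(b) = Mul(Rational(64, 3), Pow(b, 4)) (Function('x')(b) = Mul(Rational(1, 3), Pow(Add(Mul(-9, Pow(b, 2)), Pow(b, 2)), 2)) = Mul(Rational(1, 3), Pow(Mul(-8, Pow(b, 2)), 2)) = Mul(Rational(1, 3), Mul(64, Pow(b, 4))) = Mul(Rational(64, 3), Pow(b, 4)))
Add(Function('x')(-174), 26813) = Add(Mul(Rational(64, 3), Pow(-174, 4)), 26813) = Add(Mul(Rational(64, 3), 916636176), 26813) = Add(19554905088, 26813) = 19554931901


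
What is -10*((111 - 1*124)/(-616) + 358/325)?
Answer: -224753/20020 ≈ -11.226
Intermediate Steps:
-10*((111 - 1*124)/(-616) + 358/325) = -10*((111 - 124)*(-1/616) + 358*(1/325)) = -10*(-13*(-1/616) + 358/325) = -10*(13/616 + 358/325) = -10*224753/200200 = -224753/20020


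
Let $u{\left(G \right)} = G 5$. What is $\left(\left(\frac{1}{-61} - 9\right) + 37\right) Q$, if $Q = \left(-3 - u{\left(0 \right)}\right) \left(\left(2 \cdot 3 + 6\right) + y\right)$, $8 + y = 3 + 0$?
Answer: $- \frac{35847}{61} \approx -587.66$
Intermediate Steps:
$u{\left(G \right)} = 5 G$
$y = -5$ ($y = -8 + \left(3 + 0\right) = -8 + 3 = -5$)
$Q = -21$ ($Q = \left(-3 - 5 \cdot 0\right) \left(\left(2 \cdot 3 + 6\right) - 5\right) = \left(-3 - 0\right) \left(\left(6 + 6\right) - 5\right) = \left(-3 + 0\right) \left(12 - 5\right) = \left(-3\right) 7 = -21$)
$\left(\left(\frac{1}{-61} - 9\right) + 37\right) Q = \left(\left(\frac{1}{-61} - 9\right) + 37\right) \left(-21\right) = \left(\left(- \frac{1}{61} - 9\right) + 37\right) \left(-21\right) = \left(- \frac{550}{61} + 37\right) \left(-21\right) = \frac{1707}{61} \left(-21\right) = - \frac{35847}{61}$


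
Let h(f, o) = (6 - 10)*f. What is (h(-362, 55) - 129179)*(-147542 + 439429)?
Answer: -37283018397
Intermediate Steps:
h(f, o) = -4*f
(h(-362, 55) - 129179)*(-147542 + 439429) = (-4*(-362) - 129179)*(-147542 + 439429) = (1448 - 129179)*291887 = -127731*291887 = -37283018397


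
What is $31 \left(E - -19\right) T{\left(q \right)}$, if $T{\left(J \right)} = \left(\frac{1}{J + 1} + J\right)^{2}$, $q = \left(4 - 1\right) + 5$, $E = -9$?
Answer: $\frac{1651990}{81} \approx 20395.0$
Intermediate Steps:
$q = 8$ ($q = 3 + 5 = 8$)
$T{\left(J \right)} = \left(J + \frac{1}{1 + J}\right)^{2}$ ($T{\left(J \right)} = \left(\frac{1}{1 + J} + J\right)^{2} = \left(J + \frac{1}{1 + J}\right)^{2}$)
$31 \left(E - -19\right) T{\left(q \right)} = 31 \left(-9 - -19\right) \frac{\left(1 + 8 + 8^{2}\right)^{2}}{\left(1 + 8\right)^{2}} = 31 \left(-9 + 19\right) \frac{\left(1 + 8 + 64\right)^{2}}{81} = 31 \cdot 10 \frac{73^{2}}{81} = 310 \cdot \frac{1}{81} \cdot 5329 = 310 \cdot \frac{5329}{81} = \frac{1651990}{81}$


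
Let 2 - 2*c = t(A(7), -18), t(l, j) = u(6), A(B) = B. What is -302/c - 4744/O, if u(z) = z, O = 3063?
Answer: 457769/3063 ≈ 149.45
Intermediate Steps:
t(l, j) = 6
c = -2 (c = 1 - ½*6 = 1 - 3 = -2)
-302/c - 4744/O = -302/(-2) - 4744/3063 = -302*(-½) - 4744*1/3063 = 151 - 4744/3063 = 457769/3063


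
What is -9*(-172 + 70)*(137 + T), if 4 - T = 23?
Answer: 108324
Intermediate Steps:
T = -19 (T = 4 - 1*23 = 4 - 23 = -19)
-9*(-172 + 70)*(137 + T) = -9*(-172 + 70)*(137 - 19) = -(-918)*118 = -9*(-12036) = 108324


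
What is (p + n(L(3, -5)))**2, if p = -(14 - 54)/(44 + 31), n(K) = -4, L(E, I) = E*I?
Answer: 2704/225 ≈ 12.018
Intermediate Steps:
p = 8/15 (p = -(-40)/75 = -1*(-8/15) = 8/15 ≈ 0.53333)
(p + n(L(3, -5)))**2 = (8/15 - 4)**2 = (-52/15)**2 = 2704/225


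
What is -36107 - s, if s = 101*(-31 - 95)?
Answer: -23381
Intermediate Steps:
s = -12726 (s = 101*(-126) = -12726)
-36107 - s = -36107 - 1*(-12726) = -36107 + 12726 = -23381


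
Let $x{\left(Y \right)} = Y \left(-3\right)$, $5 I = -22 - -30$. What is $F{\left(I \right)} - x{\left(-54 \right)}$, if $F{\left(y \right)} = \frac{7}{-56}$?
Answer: $- \frac{1297}{8} \approx -162.13$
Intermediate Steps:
$I = \frac{8}{5}$ ($I = \frac{-22 - -30}{5} = \frac{-22 + 30}{5} = \frac{1}{5} \cdot 8 = \frac{8}{5} \approx 1.6$)
$F{\left(y \right)} = - \frac{1}{8}$ ($F{\left(y \right)} = 7 \left(- \frac{1}{56}\right) = - \frac{1}{8}$)
$x{\left(Y \right)} = - 3 Y$
$F{\left(I \right)} - x{\left(-54 \right)} = - \frac{1}{8} - \left(-3\right) \left(-54\right) = - \frac{1}{8} - 162 = - \frac{1297}{8}$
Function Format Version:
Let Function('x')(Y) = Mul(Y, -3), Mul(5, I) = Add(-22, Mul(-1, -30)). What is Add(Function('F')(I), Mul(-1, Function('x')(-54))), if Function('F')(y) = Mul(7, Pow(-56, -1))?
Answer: Rational(-1297, 8) ≈ -162.13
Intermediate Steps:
I = Rational(8, 5) (I = Mul(Rational(1, 5), Add(-22, Mul(-1, -30))) = Mul(Rational(1, 5), Add(-22, 30)) = Mul(Rational(1, 5), 8) = Rational(8, 5) ≈ 1.6000)
Function('F')(y) = Rational(-1, 8) (Function('F')(y) = Mul(7, Rational(-1, 56)) = Rational(-1, 8))
Function('x')(Y) = Mul(-3, Y)
Add(Function('F')(I), Mul(-1, Function('x')(-54))) = Add(Rational(-1, 8), Mul(-1, Mul(-3, -54))) = Add(Rational(-1, 8), Mul(-1, 162)) = Add(Rational(-1, 8), -162) = Rational(-1297, 8)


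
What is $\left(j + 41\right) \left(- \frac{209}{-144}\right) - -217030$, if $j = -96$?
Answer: $\frac{31240825}{144} \approx 2.1695 \cdot 10^{5}$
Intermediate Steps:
$\left(j + 41\right) \left(- \frac{209}{-144}\right) - -217030 = \left(-96 + 41\right) \left(- \frac{209}{-144}\right) - -217030 = - 55 \left(\left(-209\right) \left(- \frac{1}{144}\right)\right) + 217030 = \left(-55\right) \frac{209}{144} + 217030 = - \frac{11495}{144} + 217030 = \frac{31240825}{144}$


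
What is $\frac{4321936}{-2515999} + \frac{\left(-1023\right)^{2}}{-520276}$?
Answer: $- \frac{4881665491807}{1309013895724} \approx -3.7293$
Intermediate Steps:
$\frac{4321936}{-2515999} + \frac{\left(-1023\right)^{2}}{-520276} = 4321936 \left(- \frac{1}{2515999}\right) + 1046529 \left(- \frac{1}{520276}\right) = - \frac{4321936}{2515999} - \frac{1046529}{520276} = - \frac{4881665491807}{1309013895724}$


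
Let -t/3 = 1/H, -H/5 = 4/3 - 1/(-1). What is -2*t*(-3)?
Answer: 54/35 ≈ 1.5429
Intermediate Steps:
H = -35/3 (H = -5*(4/3 - 1/(-1)) = -5*(4*(⅓) - 1*(-1)) = -5*(4/3 + 1) = -5*7/3 = -35/3 ≈ -11.667)
t = 9/35 (t = -3/(-35/3) = -3*(-3/35) = 9/35 ≈ 0.25714)
-2*t*(-3) = -2*9/35*(-3) = -18/35*(-3) = 54/35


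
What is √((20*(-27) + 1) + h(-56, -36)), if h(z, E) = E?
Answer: 5*I*√23 ≈ 23.979*I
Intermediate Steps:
√((20*(-27) + 1) + h(-56, -36)) = √((20*(-27) + 1) - 36) = √((-540 + 1) - 36) = √(-539 - 36) = √(-575) = 5*I*√23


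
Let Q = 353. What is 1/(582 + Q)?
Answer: 1/935 ≈ 0.0010695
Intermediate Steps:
1/(582 + Q) = 1/(582 + 353) = 1/935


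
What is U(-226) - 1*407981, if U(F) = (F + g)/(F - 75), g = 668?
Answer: -122802723/301 ≈ -4.0798e+5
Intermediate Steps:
U(F) = (668 + F)/(-75 + F) (U(F) = (F + 668)/(F - 75) = (668 + F)/(-75 + F))
U(-226) - 1*407981 = (668 - 226)/(-75 - 226) - 1*407981 = 442/(-301) - 407981 = -1/301*442 - 407981 = -442/301 - 407981 = -122802723/301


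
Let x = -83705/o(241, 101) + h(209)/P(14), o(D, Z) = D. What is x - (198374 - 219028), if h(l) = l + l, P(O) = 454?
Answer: 1110967712/54707 ≈ 20308.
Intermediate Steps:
h(l) = 2*l
x = -18950666/54707 (x = -83705/241 + (2*209)/454 = -83705*1/241 + 418*(1/454) = -83705/241 + 209/227 = -18950666/54707 ≈ -346.40)
x - (198374 - 219028) = -18950666/54707 - (198374 - 219028) = -18950666/54707 - 1*(-20654) = -18950666/54707 + 20654 = 1110967712/54707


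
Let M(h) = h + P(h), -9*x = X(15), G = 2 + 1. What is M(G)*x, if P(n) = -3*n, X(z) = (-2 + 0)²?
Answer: 8/3 ≈ 2.6667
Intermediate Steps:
X(z) = 4 (X(z) = (-2)² = 4)
G = 3
x = -4/9 (x = -⅑*4 = -4/9 ≈ -0.44444)
M(h) = -2*h (M(h) = h - 3*h = -2*h)
M(G)*x = -2*3*(-4/9) = -6*(-4/9) = 8/3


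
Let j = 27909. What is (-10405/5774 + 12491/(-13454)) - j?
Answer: -542069502717/19420849 ≈ -27912.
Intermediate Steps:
(-10405/5774 + 12491/(-13454)) - j = (-10405/5774 + 12491/(-13454)) - 1*27909 = (-10405*1/5774 + 12491*(-1/13454)) - 27909 = (-10405/5774 - 12491/13454) - 27909 = -53027976/19420849 - 27909 = -542069502717/19420849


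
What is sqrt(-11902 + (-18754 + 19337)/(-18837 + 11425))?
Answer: 3*I*sqrt(18163148619)/3706 ≈ 109.1*I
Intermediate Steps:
sqrt(-11902 + (-18754 + 19337)/(-18837 + 11425)) = sqrt(-11902 + 583/(-7412)) = sqrt(-11902 + 583*(-1/7412)) = sqrt(-11902 - 583/7412) = sqrt(-88218207/7412) = 3*I*sqrt(18163148619)/3706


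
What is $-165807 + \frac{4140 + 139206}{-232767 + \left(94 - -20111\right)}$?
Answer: $- \frac{839152640}{5061} \approx -1.6581 \cdot 10^{5}$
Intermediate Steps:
$-165807 + \frac{4140 + 139206}{-232767 + \left(94 - -20111\right)} = -165807 + \frac{143346}{-232767 + \left(94 + 20111\right)} = -165807 + \frac{143346}{-232767 + 20205} = -165807 + \frac{143346}{-212562} = -165807 + 143346 \left(- \frac{1}{212562}\right) = -165807 - \frac{3413}{5061} = - \frac{839152640}{5061}$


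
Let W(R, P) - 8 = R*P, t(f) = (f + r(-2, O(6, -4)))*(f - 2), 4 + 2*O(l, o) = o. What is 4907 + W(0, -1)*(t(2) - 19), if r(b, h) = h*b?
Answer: 4755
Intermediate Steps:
O(l, o) = -2 + o/2
r(b, h) = b*h
t(f) = (-2 + f)*(8 + f) (t(f) = (f - 2*(-2 + (1/2)*(-4)))*(f - 2) = (f - 2*(-2 - 2))*(-2 + f) = (f - 2*(-4))*(-2 + f) = (f + 8)*(-2 + f) = (8 + f)*(-2 + f) = (-2 + f)*(8 + f))
W(R, P) = 8 + P*R (W(R, P) = 8 + R*P = 8 + P*R)
4907 + W(0, -1)*(t(2) - 19) = 4907 + (8 - 1*0)*((-16 + 2**2 + 6*2) - 19) = 4907 + (8 + 0)*((-16 + 4 + 12) - 19) = 4907 + 8*(0 - 19) = 4907 + 8*(-19) = 4907 - 152 = 4755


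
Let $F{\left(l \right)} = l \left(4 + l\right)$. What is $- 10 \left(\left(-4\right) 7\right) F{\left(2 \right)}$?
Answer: $3360$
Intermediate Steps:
$- 10 \left(\left(-4\right) 7\right) F{\left(2 \right)} = - 10 \left(\left(-4\right) 7\right) 2 \left(4 + 2\right) = \left(-10\right) \left(-28\right) 2 \cdot 6 = 280 \cdot 12 = 3360$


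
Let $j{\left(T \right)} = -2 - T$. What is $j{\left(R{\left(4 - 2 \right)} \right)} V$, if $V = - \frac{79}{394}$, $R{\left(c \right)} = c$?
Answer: $\frac{158}{197} \approx 0.80203$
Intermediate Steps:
$V = - \frac{79}{394}$ ($V = \left(-79\right) \frac{1}{394} = - \frac{79}{394} \approx -0.20051$)
$j{\left(R{\left(4 - 2 \right)} \right)} V = \left(-2 - \left(4 - 2\right)\right) \left(- \frac{79}{394}\right) = \left(-2 - 2\right) \left(- \frac{79}{394}\right) = \left(-4\right) \left(- \frac{79}{394}\right) = \frac{158}{197}$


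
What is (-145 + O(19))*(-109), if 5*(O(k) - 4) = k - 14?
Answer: 15260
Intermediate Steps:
O(k) = 6/5 + k/5 (O(k) = 4 + (k - 14)/5 = 4 + (-14 + k)/5 = 4 + (-14/5 + k/5) = 6/5 + k/5)
(-145 + O(19))*(-109) = (-145 + (6/5 + (⅕)*19))*(-109) = (-145 + (6/5 + 19/5))*(-109) = (-145 + 5)*(-109) = -140*(-109) = 15260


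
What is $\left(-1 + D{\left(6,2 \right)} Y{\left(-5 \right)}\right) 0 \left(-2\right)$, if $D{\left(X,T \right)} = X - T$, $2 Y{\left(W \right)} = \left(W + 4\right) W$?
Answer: $0$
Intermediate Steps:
$Y{\left(W \right)} = \frac{W \left(4 + W\right)}{2}$ ($Y{\left(W \right)} = \frac{\left(W + 4\right) W}{2} = \frac{\left(4 + W\right) W}{2} = \frac{W \left(4 + W\right)}{2}$)
$\left(-1 + D{\left(6,2 \right)} Y{\left(-5 \right)}\right) 0 \left(-2\right) = \left(-1 + \left(6 - 2\right) \frac{1}{2} \left(-5\right) \left(4 - 5\right)\right) 0 \left(-2\right) = \left(-1 + \left(6 - 2\right) \frac{1}{2} \left(-5\right) \left(-1\right)\right) 0 \left(-2\right) = \left(-1 + 4 \cdot \frac{5}{2}\right) 0 \left(-2\right) = \left(-1 + 10\right) 0 \left(-2\right) = 9 \cdot 0 \left(-2\right) = 0 \left(-2\right) = 0$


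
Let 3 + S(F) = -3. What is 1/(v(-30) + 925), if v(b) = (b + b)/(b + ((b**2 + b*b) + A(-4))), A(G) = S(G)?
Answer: 147/135970 ≈ 0.0010811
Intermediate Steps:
S(F) = -6 (S(F) = -3 - 3 = -6)
A(G) = -6
v(b) = 2*b/(-6 + b + 2*b**2) (v(b) = (b + b)/(b + ((b**2 + b*b) - 6)) = (2*b)/(b + ((b**2 + b**2) - 6)) = (2*b)/(b + (2*b**2 - 6)) = (2*b)/(b + (-6 + 2*b**2)) = (2*b)/(-6 + b + 2*b**2) = 2*b/(-6 + b + 2*b**2))
1/(v(-30) + 925) = 1/(2*(-30)/(-6 - 30 + 2*(-30)**2) + 925) = 1/(2*(-30)/(-6 - 30 + 2*900) + 925) = 1/(2*(-30)/(-6 - 30 + 1800) + 925) = 1/(2*(-30)/1764 + 925) = 1/(2*(-30)*(1/1764) + 925) = 1/(-5/147 + 925) = 1/(135970/147) = 147/135970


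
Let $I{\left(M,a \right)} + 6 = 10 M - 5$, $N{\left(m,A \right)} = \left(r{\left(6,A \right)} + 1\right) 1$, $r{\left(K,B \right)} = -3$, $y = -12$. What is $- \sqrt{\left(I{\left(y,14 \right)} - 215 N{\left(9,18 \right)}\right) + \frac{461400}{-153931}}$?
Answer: $- \frac{\sqrt{7013707312139}}{153931} \approx -17.205$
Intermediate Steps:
$N{\left(m,A \right)} = -2$ ($N{\left(m,A \right)} = \left(-3 + 1\right) 1 = \left(-2\right) 1 = -2$)
$I{\left(M,a \right)} = -11 + 10 M$ ($I{\left(M,a \right)} = -6 + \left(10 M - 5\right) = -6 + \left(-5 + 10 M\right) = -11 + 10 M$)
$- \sqrt{\left(I{\left(y,14 \right)} - 215 N{\left(9,18 \right)}\right) + \frac{461400}{-153931}} = - \sqrt{\left(\left(-11 + 10 \left(-12\right)\right) - -430\right) + \frac{461400}{-153931}} = - \sqrt{\left(\left(-11 - 120\right) + 430\right) + 461400 \left(- \frac{1}{153931}\right)} = - \sqrt{\left(-131 + 430\right) - \frac{461400}{153931}} = - \sqrt{299 - \frac{461400}{153931}} = - \sqrt{\frac{45563969}{153931}} = - \frac{\sqrt{7013707312139}}{153931}$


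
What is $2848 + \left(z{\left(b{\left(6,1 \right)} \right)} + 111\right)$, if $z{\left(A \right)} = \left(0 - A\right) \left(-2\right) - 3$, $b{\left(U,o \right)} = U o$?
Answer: $2968$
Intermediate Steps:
$z{\left(A \right)} = -3 + 2 A$ ($z{\left(A \right)} = - A \left(-2\right) - 3 = 2 A - 3 = -3 + 2 A$)
$2848 + \left(z{\left(b{\left(6,1 \right)} \right)} + 111\right) = 2848 + \left(\left(-3 + 2 \cdot 6 \cdot 1\right) + 111\right) = 2848 + \left(\left(-3 + 2 \cdot 6\right) + 111\right) = 2848 + \left(\left(-3 + 12\right) + 111\right) = 2848 + \left(9 + 111\right) = 2848 + 120 = 2968$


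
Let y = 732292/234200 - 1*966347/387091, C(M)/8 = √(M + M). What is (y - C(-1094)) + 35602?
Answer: 806904353229893/22664178050 - 16*I*√547 ≈ 35603.0 - 374.21*I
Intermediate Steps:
C(M) = 8*√2*√M (C(M) = 8*√(M + M) = 8*√(2*M) = 8*(√2*√M) = 8*√2*√M)
y = 14286293793/22664178050 (y = 732292*(1/234200) - 966347*1/387091 = 183073/58550 - 966347/387091 = 14286293793/22664178050 ≈ 0.63035)
(y - C(-1094)) + 35602 = (14286293793/22664178050 - 8*√2*√(-1094)) + 35602 = (14286293793/22664178050 - 8*√2*I*√1094) + 35602 = (14286293793/22664178050 - 16*I*√547) + 35602 = 806904353229893/22664178050 - 16*I*√547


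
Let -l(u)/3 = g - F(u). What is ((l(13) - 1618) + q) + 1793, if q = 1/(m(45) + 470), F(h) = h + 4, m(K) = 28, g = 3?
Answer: 108067/498 ≈ 217.00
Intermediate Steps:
F(h) = 4 + h
l(u) = 3 + 3*u (l(u) = -3*(3 - (4 + u)) = -3*(3 + (-4 - u)) = -3*(-1 - u) = 3 + 3*u)
q = 1/498 (q = 1/(28 + 470) = 1/498 ≈ 0.0020080)
((l(13) - 1618) + q) + 1793 = (((3 + 3*13) - 1618) + 1/498) + 1793 = (((3 + 39) - 1618) + 1/498) + 1793 = ((42 - 1618) + 1/498) + 1793 = (-1576 + 1/498) + 1793 = -784847/498 + 1793 = 108067/498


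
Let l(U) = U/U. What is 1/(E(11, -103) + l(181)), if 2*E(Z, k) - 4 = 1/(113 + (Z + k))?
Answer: 42/127 ≈ 0.33071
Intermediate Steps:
l(U) = 1
E(Z, k) = 2 + 1/(2*(113 + Z + k)) (E(Z, k) = 2 + 1/(2*(113 + (Z + k))) = 2 + 1/(2*(113 + Z + k)))
1/(E(11, -103) + l(181)) = 1/((453/2 + 2*11 + 2*(-103))/(113 + 11 - 103) + 1) = 1/((453/2 + 22 - 206)/21 + 1) = 1/((1/21)*(85/2) + 1) = 1/(85/42 + 1) = 1/(127/42) = 42/127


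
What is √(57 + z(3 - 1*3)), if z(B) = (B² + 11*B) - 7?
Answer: 5*√2 ≈ 7.0711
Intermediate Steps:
z(B) = -7 + B² + 11*B
√(57 + z(3 - 1*3)) = √(57 + (-7 + (3 - 1*3)² + 11*(3 - 1*3))) = √(57 + (-7 + (3 - 3)² + 11*(3 - 3))) = √(57 + (-7 + 0² + 11*0)) = √(57 + (-7 + 0 + 0)) = √(57 - 7) = √50 = 5*√2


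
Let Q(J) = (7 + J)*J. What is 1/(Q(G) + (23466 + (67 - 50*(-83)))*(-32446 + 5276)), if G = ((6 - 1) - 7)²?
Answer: -1/752147066 ≈ -1.3295e-9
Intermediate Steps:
G = 4 (G = (5 - 7)² = (-2)² = 4)
Q(J) = J*(7 + J)
1/(Q(G) + (23466 + (67 - 50*(-83)))*(-32446 + 5276)) = 1/(4*(7 + 4) + (23466 + (67 - 50*(-83)))*(-32446 + 5276)) = 1/(4*11 + (23466 + (67 + 4150))*(-27170)) = 1/(44 + (23466 + 4217)*(-27170)) = 1/(44 + 27683*(-27170)) = 1/(44 - 752147110) = 1/(-752147066) = -1/752147066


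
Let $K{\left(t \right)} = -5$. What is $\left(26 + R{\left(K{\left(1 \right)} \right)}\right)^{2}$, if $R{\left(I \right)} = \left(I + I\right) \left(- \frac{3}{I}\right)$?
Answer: $400$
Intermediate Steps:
$R{\left(I \right)} = -6$ ($R{\left(I \right)} = 2 I \left(- \frac{3}{I}\right) = -6$)
$\left(26 + R{\left(K{\left(1 \right)} \right)}\right)^{2} = \left(26 - 6\right)^{2} = 20^{2} = 400$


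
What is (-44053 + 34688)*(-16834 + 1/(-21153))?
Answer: 3334779132095/21153 ≈ 1.5765e+8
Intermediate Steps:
(-44053 + 34688)*(-16834 + 1/(-21153)) = -9365*(-16834 - 1/21153) = -9365*(-356089603/21153) = 3334779132095/21153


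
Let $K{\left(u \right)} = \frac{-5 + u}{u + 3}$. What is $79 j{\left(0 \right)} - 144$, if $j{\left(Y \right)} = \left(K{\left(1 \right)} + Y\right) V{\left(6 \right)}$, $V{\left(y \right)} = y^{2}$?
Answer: $-2988$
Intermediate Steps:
$K{\left(u \right)} = \frac{-5 + u}{3 + u}$
$j{\left(Y \right)} = -36 + 36 Y$ ($j{\left(Y \right)} = \left(\frac{-5 + 1}{3 + 1} + Y\right) 6^{2} = \left(\frac{1}{4} \left(-4\right) + Y\right) 36 = \left(-1 + Y\right) 36 = -36 + 36 Y$)
$79 j{\left(0 \right)} - 144 = 79 \left(-36 + 36 \cdot 0\right) - 144 = 79 \left(-36 + 0\right) - 144 = 79 \left(-36\right) - 144 = -2844 - 144 = -2988$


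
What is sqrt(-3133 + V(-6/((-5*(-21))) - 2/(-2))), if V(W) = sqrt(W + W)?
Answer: sqrt(-3837925 + 35*sqrt(2310))/35 ≈ 55.961*I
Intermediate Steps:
V(W) = sqrt(2)*sqrt(W) (V(W) = sqrt(2*W) = sqrt(2)*sqrt(W))
sqrt(-3133 + V(-6/((-5*(-21))) - 2/(-2))) = sqrt(-3133 + sqrt(2)*sqrt(-6/((-5*(-21))) - 2/(-2))) = sqrt(-3133 + sqrt(2)*sqrt(-6/105 - 2*(-1/2))) = sqrt(-3133 + sqrt(2)*sqrt(-6*1/105 + 1)) = sqrt(-3133 + sqrt(2)*sqrt(-2/35 + 1)) = sqrt(-3133 + sqrt(2)*sqrt(33/35)) = sqrt(-3133 + sqrt(2)*(sqrt(1155)/35)) = sqrt(-3133 + sqrt(2310)/35)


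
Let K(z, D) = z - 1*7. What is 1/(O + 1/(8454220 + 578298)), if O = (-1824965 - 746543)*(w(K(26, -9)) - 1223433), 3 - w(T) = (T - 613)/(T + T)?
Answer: 171617842/539913135093690542731 ≈ 3.1786e-13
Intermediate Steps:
K(z, D) = -7 + z (K(z, D) = z - 7 = -7 + z)
w(T) = 3 - (-613 + T)/(2*T) (w(T) = 3 - (T - 613)/(T + T) = 3 - (-613 + T)/(2*T))
O = 59774376878484/19 (O = (-1824965 - 746543)*((613 + 5*(-7 + 26))/(2*(-7 + 26)) - 1223433) = -2571508*((1/2)*(613 + 5*19)/19 - 1223433) = -2571508*((1/2)*(1/19)*(613 + 95) - 1223433) = -2571508*((1/2)*(1/19)*708 - 1223433) = -2571508*(354/19 - 1223433) = -2571508*(-23244873/19) = 59774376878484/19 ≈ 3.1460e+12)
1/(O + 1/(8454220 + 578298)) = 1/(59774376878484/19 + 1/(8454220 + 578298)) = 1/(59774376878484/19 + 1/9032518) = 1/(539913135093690542731/171617842) = 171617842/539913135093690542731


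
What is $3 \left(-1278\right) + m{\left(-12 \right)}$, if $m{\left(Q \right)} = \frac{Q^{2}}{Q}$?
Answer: $-3846$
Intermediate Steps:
$m{\left(Q \right)} = Q$
$3 \left(-1278\right) + m{\left(-12 \right)} = 3 \left(-1278\right) - 12 = -3834 - 12 = -3846$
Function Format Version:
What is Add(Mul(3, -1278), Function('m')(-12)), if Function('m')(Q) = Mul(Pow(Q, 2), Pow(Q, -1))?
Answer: -3846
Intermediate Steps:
Function('m')(Q) = Q
Add(Mul(3, -1278), Function('m')(-12)) = Add(Mul(3, -1278), -12) = Add(-3834, -12) = -3846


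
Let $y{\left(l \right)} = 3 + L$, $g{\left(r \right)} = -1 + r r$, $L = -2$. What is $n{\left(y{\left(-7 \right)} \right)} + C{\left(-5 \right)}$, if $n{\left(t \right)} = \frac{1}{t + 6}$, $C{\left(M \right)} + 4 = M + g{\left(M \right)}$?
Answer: $\frac{106}{7} \approx 15.143$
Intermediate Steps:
$g{\left(r \right)} = -1 + r^{2}$
$y{\left(l \right)} = 1$ ($y{\left(l \right)} = 3 - 2 = 1$)
$C{\left(M \right)} = -5 + M + M^{2}$ ($C{\left(M \right)} = -4 + \left(M + \left(-1 + M^{2}\right)\right) = -4 + \left(-1 + M + M^{2}\right) = -5 + M + M^{2}$)
$n{\left(t \right)} = \frac{1}{6 + t}$
$n{\left(y{\left(-7 \right)} \right)} + C{\left(-5 \right)} = \frac{1}{6 + 1} - \left(10 - 25\right) = \frac{1}{7} - -15 = \frac{1}{7} + 15 = \frac{106}{7}$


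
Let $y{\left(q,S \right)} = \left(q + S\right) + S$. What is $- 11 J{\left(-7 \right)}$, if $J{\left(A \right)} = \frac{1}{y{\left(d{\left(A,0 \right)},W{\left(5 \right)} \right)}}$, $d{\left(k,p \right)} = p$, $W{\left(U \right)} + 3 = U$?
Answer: $- \frac{11}{4} \approx -2.75$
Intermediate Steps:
$W{\left(U \right)} = -3 + U$
$y{\left(q,S \right)} = q + 2 S$ ($y{\left(q,S \right)} = \left(S + q\right) + S = q + 2 S$)
$J{\left(A \right)} = \frac{1}{4}$ ($J{\left(A \right)} = \frac{1}{0 + 2 \left(-3 + 5\right)} = \frac{1}{0 + 2 \cdot 2} = \frac{1}{0 + 4} = \frac{1}{4}$)
$- 11 J{\left(-7 \right)} = \left(-11\right) \frac{1}{4} = - \frac{11}{4}$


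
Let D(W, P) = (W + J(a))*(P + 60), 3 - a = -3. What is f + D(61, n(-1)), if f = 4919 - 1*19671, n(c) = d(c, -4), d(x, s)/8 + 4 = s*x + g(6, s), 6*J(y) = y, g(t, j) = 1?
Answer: -10536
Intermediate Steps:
a = 6 (a = 3 - 1*(-3) = 3 + 3 = 6)
J(y) = y/6
d(x, s) = -24 + 8*s*x (d(x, s) = -32 + 8*(s*x + 1) = -32 + 8*(1 + s*x) = -32 + (8 + 8*s*x) = -24 + 8*s*x)
n(c) = -24 - 32*c (n(c) = -24 + 8*(-4)*c = -24 - 32*c)
D(W, P) = (1 + W)*(60 + P) (D(W, P) = (W + (⅙)*6)*(P + 60) = (W + 1)*(60 + P) = (1 + W)*(60 + P))
f = -14752 (f = 4919 - 19671 = -14752)
f + D(61, n(-1)) = -14752 + (60 + (-24 - 32*(-1)) + 60*61 + (-24 - 32*(-1))*61) = -14752 + (60 + (-24 + 32) + 3660 + (-24 + 32)*61) = -14752 + (60 + 8 + 3660 + 8*61) = -14752 + (60 + 8 + 3660 + 488) = -14752 + 4216 = -10536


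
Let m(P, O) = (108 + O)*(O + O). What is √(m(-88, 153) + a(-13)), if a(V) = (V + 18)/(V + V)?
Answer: √53989286/26 ≈ 282.61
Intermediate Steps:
a(V) = (18 + V)/(2*V) (a(V) = (18 + V)/((2*V)) = (18 + V)*(1/(2*V)) = (18 + V)/(2*V))
m(P, O) = 2*O*(108 + O) (m(P, O) = (108 + O)*(2*O) = 2*O*(108 + O))
√(m(-88, 153) + a(-13)) = √(2*153*(108 + 153) + (½)*(18 - 13)/(-13)) = √(2*153*261 + (½)*(-1/13)*5) = √(79866 - 5/26) = √(2076511/26) = √53989286/26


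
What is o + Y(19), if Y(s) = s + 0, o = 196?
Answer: 215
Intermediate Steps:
Y(s) = s
o + Y(19) = 196 + 19 = 215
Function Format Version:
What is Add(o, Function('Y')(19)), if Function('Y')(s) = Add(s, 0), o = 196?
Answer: 215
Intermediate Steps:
Function('Y')(s) = s
Add(o, Function('Y')(19)) = Add(196, 19) = 215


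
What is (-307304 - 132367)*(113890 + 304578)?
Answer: -183988244028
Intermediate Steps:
(-307304 - 132367)*(113890 + 304578) = -439671*418468 = -183988244028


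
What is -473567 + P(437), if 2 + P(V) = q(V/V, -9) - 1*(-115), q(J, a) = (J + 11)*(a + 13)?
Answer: -473406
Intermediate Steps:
q(J, a) = (11 + J)*(13 + a)
P(V) = 161 (P(V) = -2 + ((143 + 11*(-9) + 13*(V/V) + (V/V)*(-9)) - 1*(-115)) = -2 + ((143 - 99 + 13*1 + 1*(-9)) + 115) = -2 + ((143 - 99 + 13 - 9) + 115) = -2 + (48 + 115) = -2 + 163 = 161)
-473567 + P(437) = -473567 + 161 = -473406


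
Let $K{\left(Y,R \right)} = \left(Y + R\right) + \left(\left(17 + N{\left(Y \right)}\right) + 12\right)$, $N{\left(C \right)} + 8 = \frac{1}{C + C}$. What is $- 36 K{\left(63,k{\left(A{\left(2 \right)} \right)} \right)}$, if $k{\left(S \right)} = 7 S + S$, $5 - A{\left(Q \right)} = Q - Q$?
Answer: $- \frac{31250}{7} \approx -4464.3$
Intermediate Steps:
$N{\left(C \right)} = -8 + \frac{1}{2 C}$ ($N{\left(C \right)} = -8 + \frac{1}{C + C} = -8 + \frac{1}{2 C}$)
$A{\left(Q \right)} = 5$ ($A{\left(Q \right)} = 5 - \left(Q - Q\right) = 5 - 0 = 5 + 0 = 5$)
$k{\left(S \right)} = 8 S$
$K{\left(Y,R \right)} = 21 + R + Y + \frac{1}{2 Y}$ ($K{\left(Y,R \right)} = \left(Y + R\right) + \left(\left(17 - \left(8 - \frac{1}{2 Y}\right)\right) + 12\right) = \left(R + Y\right) + \left(\left(9 + \frac{1}{2 Y}\right) + 12\right) = \left(R + Y\right) + \left(21 + \frac{1}{2 Y}\right) = 21 + R + Y + \frac{1}{2 Y}$)
$- 36 K{\left(63,k{\left(A{\left(2 \right)} \right)} \right)} = - 36 \left(21 + 8 \cdot 5 + 63 + \frac{1}{2 \cdot 63}\right) = - 36 \left(21 + 40 + 63 + \frac{1}{2} \cdot \frac{1}{63}\right) = - 36 \left(21 + 40 + 63 + \frac{1}{126}\right) = \left(-36\right) \frac{15625}{126} = - \frac{31250}{7}$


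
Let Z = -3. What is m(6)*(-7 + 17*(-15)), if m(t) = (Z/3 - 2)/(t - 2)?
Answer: 393/2 ≈ 196.50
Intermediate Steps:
m(t) = -3/(-2 + t) (m(t) = (-3/3 - 2)/(t - 2) = (-3*1/3 - 2)/(-2 + t) = (-1 - 2)/(-2 + t) = -3/(-2 + t))
m(6)*(-7 + 17*(-15)) = (-3/(-2 + 6))*(-7 + 17*(-15)) = (-3/4)*(-7 - 255) = -3*1/4*(-262) = -3/4*(-262) = 393/2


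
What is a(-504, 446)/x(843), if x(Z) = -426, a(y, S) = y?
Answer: 84/71 ≈ 1.1831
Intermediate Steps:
a(-504, 446)/x(843) = -504/(-426) = -504*(-1/426) = 84/71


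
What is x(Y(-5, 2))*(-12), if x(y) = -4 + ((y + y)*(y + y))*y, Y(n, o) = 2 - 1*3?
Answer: 96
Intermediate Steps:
Y(n, o) = -1 (Y(n, o) = 2 - 3 = -1)
x(y) = -4 + 4*y³ (x(y) = -4 + ((2*y)*(2*y))*y = -4 + (4*y²)*y = -4 + 4*y³)
x(Y(-5, 2))*(-12) = (-4 + 4*(-1)³)*(-12) = (-4 + 4*(-1))*(-12) = (-4 - 4)*(-12) = -8*(-12) = 96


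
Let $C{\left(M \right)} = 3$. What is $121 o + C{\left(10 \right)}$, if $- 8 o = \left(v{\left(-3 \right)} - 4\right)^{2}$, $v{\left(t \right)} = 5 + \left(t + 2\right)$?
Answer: $3$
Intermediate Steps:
$v{\left(t \right)} = 7 + t$ ($v{\left(t \right)} = 5 + \left(2 + t\right) = 7 + t$)
$o = 0$ ($o = - \frac{\left(\left(7 - 3\right) - 4\right)^{2}}{8} = - \frac{\left(4 - 4\right)^{2}}{8} = - \frac{0^{2}}{8} = \left(- \frac{1}{8}\right) 0 = 0$)
$121 o + C{\left(10 \right)} = 121 \cdot 0 + 3 = 0 + 3 = 3$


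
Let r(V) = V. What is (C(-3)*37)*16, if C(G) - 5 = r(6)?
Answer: 6512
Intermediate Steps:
C(G) = 11 (C(G) = 5 + 6 = 11)
(C(-3)*37)*16 = (11*37)*16 = 407*16 = 6512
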